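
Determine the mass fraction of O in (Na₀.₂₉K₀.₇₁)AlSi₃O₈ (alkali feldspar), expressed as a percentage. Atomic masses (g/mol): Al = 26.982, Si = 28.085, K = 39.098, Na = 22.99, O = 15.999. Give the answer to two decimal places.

46.77 mass %

M((Na₀.₂₉K₀.₇₁)AlSi₃O₈) = 273.656 g/mol.
O contributes 8 × 15.999 = 127.992 g per mole.
127.992/273.656 = 0.4677 → 46.77%.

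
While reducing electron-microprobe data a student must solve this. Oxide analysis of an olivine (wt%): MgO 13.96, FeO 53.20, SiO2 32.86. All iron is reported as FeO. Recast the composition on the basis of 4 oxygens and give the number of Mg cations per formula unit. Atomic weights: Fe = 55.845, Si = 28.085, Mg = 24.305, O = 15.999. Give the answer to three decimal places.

0.635 Mg apfu

MgO (M=40.304): mol = 0.34637; Mg = 0.34637, O = 0.34637.
FeO (M=71.844): mol = 0.74049; Fe = 0.74049, O = 0.74049.
SiO2 (M=60.083): mol = 0.54691; Si = 0.54691, O = 1.09382.
ΣO = 2.18068; factor = 4/ΣO = 1.83429.
Mg apfu = 0.34637 × 1.83429 = 0.635.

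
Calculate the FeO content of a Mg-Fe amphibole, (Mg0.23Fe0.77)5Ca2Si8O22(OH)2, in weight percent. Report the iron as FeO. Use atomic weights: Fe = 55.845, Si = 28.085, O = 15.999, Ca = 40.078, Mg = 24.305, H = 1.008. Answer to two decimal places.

29.62 wt%

Formula mass = 933.782 g/mol.
3.85 Fe → 3.8500 mol FeO per formula unit; M(FeO) = 71.844, so FeO mass = 276.599 g.
276.599/933.782 × 100 = 29.62 wt%.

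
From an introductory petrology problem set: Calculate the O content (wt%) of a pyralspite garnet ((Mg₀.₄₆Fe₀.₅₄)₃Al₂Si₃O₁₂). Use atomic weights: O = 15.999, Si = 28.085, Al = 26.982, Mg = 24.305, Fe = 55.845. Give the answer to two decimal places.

42.27 wt%

M((Mg₀.₄₆Fe₀.₅₄)₃Al₂Si₃O₁₂) = 454.217 g/mol.
O contributes 12 × 15.999 = 191.988 g per mole.
191.988/454.217 = 0.4227 → 42.27%.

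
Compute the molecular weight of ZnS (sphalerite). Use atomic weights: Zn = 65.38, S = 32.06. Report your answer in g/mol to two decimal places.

97.44 g/mol

The formula mass is the sum 1·65.38 + 1·32.06.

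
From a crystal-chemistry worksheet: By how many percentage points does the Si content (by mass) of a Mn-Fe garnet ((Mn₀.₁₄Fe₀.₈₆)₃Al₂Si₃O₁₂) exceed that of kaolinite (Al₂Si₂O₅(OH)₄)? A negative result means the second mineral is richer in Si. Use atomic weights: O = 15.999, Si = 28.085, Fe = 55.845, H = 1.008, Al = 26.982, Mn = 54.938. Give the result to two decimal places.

First mineral: 84.255 g Si in 497.361 g formula = 16.94 wt% Si.
Second mineral: 56.170 g Si in 258.157 g formula = 21.76 wt% Si.
16.94% − 21.76% gives a difference of -4.82 percentage points.

-4.82 percentage points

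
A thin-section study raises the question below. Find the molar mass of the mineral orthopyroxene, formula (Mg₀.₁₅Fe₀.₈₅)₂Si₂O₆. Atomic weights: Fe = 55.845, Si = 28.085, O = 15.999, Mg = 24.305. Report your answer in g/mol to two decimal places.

254.39 g/mol

Mg: 0.30 × 24.305 = 7.2915
Fe: 1.70 × 55.845 = 94.9365
Si: 2 × 28.085 = 56.1700
O: 6 × 15.999 = 95.9940
Summing the contributions gives the formula mass.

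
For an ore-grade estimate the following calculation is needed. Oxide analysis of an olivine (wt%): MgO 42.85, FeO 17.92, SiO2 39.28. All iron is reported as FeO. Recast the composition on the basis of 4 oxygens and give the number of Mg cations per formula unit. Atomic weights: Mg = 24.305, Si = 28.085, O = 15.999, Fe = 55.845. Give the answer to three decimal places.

42.85 wt% MgO ÷ 40.304 g/mol = 1.06317 mol, giving 1.06317 Mg and 1.06317 O.
17.92 wt% FeO ÷ 71.844 g/mol = 0.24943 mol, giving 0.24943 Fe and 0.24943 O.
39.28 wt% SiO2 ÷ 60.083 g/mol = 0.65376 mol, giving 0.65376 Si and 1.30752 O.
Oxygen sums to 2.62012; scaling by 4/2.62012 = 1.52665 puts the formula on 4 O.
Mg: 1.06317 × 1.52665 = 1.623 atoms per formula unit.

1.623 Mg apfu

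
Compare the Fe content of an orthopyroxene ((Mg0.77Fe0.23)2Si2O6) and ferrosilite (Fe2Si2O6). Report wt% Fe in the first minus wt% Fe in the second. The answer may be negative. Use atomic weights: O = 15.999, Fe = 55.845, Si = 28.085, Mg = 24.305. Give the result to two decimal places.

Fe in (Mg0.77Fe0.23)2Si2O6: molar mass 215.282 g/mol; 0.46×55.845 = 25.689 g → 11.93 wt%.
Fe in Fe2Si2O6: molar mass 263.854 g/mol; 2×55.845 = 111.690 g → 42.33 wt%.
Difference = 11.93 − 42.33 = -30.40 percentage points.

-30.40 percentage points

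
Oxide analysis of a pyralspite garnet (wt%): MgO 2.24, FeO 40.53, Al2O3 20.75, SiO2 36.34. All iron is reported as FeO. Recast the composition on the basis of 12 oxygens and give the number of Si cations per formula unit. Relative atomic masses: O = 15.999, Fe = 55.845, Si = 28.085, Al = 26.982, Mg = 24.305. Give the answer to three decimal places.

MgO: 2.24/40.304 = 0.05558 mol → 0.05558 mol Mg, 0.05558 mol O.
FeO: 40.53/71.844 = 0.56414 mol → 0.56414 mol Fe, 0.56414 mol O.
Al2O3: 20.75/101.961 = 0.20351 mol → 0.40702 mol Al, 0.61053 mol O.
SiO2: 36.34/60.083 = 0.60483 mol → 0.60483 mol Si, 1.20966 mol O.
Total oxygen = 2.43991 mol. Normalization factor = 12/2.43991 = 4.91821.
Si per 12 O = 0.60483 × 4.91821 = 2.975.

2.975 Si apfu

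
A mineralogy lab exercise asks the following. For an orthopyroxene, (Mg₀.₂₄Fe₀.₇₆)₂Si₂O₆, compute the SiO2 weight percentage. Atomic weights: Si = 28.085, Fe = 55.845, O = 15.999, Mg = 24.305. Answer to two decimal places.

48.31 wt%

Molar mass of (Mg₀.₂₄Fe₀.₇₆)₂Si₂O₆ = 0.48·24.305 + 1.52·55.845 + 2·28.085 + 6·15.999 = 248.715 g/mol.
Each formula unit contains 2 Si, equivalent to 2/1 = 2.0000 mol SiO2.
M(SiO2) = 1×28.085 + 2×15.999 = 60.083 g/mol.
Mass of SiO2 per formula unit = 2.0000 × 60.083 = 120.166 g.
SiO2 wt% = 120.166 / 248.715 × 100 = 48.31%.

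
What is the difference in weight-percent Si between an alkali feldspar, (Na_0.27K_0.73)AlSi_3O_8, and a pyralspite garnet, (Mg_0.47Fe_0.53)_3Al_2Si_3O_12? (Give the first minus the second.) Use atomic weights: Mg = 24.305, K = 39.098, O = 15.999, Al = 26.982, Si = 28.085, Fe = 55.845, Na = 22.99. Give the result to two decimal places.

Si in (Na_0.27K_0.73)AlSi_3O_8: molar mass 273.978 g/mol; 3×28.085 = 84.255 g → 30.75 wt%.
Si in (Mg_0.47Fe_0.53)_3Al_2Si_3O_12: molar mass 453.271 g/mol; 3×28.085 = 84.255 g → 18.59 wt%.
Difference = 30.75 − 18.59 = 12.16 percentage points.

12.16 percentage points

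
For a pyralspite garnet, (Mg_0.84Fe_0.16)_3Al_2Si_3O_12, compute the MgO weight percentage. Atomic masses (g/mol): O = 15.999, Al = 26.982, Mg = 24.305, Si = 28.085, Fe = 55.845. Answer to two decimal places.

Molar mass of (Mg_0.84Fe_0.16)_3Al_2Si_3O_12 = 2.52*24.305 + 0.48*55.845 + 2*26.982 + 3*28.085 + 12*15.999 = 418.261 g/mol.
Each formula unit contains 2.52 Mg, equivalent to 2.52/1 = 2.5200 mol MgO.
M(MgO) = 1×24.305 + 1×15.999 = 40.304 g/mol.
Mass of MgO per formula unit = 2.5200 × 40.304 = 101.566 g.
MgO wt% = 101.566 / 418.261 × 100 = 24.28%.

24.28 wt%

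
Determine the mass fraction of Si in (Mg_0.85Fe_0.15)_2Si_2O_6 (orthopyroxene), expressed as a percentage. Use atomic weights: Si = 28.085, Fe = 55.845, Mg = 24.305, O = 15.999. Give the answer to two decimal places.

26.72 wt%

Formula mass = 1.70*24.305 + 0.30*55.845 + 2*28.085 + 6*15.999 = 210.236 g/mol, of which 56.170 g is Si.
So Si makes up 56.170/210.236 = 0.2672 of the mass, i.e. 26.72%.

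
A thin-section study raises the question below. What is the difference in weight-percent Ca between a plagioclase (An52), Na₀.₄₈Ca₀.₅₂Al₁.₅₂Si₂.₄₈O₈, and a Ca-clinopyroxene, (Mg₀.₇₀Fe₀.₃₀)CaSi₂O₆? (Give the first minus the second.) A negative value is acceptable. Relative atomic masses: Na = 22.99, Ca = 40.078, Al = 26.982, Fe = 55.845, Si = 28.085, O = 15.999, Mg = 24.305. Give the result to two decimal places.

M(Na₀.₄₈Ca₀.₅₂Al₁.₅₂Si₂.₄₈O₈) = 270.531 g/mol, so wt% Ca = 20.841/270.531 × 100 = 7.70%.
M((Mg₀.₇₀Fe₀.₃₀)CaSi₂O₆) = 226.009 g/mol, so wt% Ca = 40.078/226.009 × 100 = 17.73%.
7.70 − 17.73 = -10.03 pp.

-10.03 percentage points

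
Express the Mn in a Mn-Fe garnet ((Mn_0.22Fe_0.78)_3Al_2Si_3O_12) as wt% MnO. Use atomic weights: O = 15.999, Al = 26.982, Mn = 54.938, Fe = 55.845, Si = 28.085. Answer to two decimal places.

Formula mass = 497.143 g/mol.
0.66 Mn → 0.6600 mol MnO per formula unit; M(MnO) = 70.937, so MnO mass = 46.818 g.
46.818/497.143 × 100 = 9.42 wt%.

9.42 wt%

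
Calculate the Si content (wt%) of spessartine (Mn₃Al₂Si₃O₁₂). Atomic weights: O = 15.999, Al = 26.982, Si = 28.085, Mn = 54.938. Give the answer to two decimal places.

17.02 wt%

M(Mn₃Al₂Si₃O₁₂) = 495.021 g/mol.
Si contributes 3 × 28.085 = 84.255 g per mole.
84.255/495.021 = 0.1702 → 17.02%.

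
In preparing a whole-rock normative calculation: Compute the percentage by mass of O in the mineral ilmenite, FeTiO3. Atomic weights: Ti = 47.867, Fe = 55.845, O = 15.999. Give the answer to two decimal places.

Molar mass of FeTiO3: 1×55.845 + 1×47.867 + 3×15.999 = 151.709 g/mol.
Mass of O per formula unit: 3 × 15.999 = 47.997 g.
Weight fraction O = 47.997 / 151.709 = 0.3164.

31.64 wt%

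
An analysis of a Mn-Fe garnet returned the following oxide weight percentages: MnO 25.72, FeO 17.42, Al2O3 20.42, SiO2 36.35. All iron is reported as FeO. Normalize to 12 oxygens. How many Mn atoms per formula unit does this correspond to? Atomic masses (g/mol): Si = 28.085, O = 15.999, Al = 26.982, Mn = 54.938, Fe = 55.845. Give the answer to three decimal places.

MnO: 25.72/70.937 = 0.36258 mol → 0.36258 mol Mn, 0.36258 mol O.
FeO: 17.42/71.844 = 0.24247 mol → 0.24247 mol Fe, 0.24247 mol O.
Al2O3: 20.42/101.961 = 0.20027 mol → 0.40054 mol Al, 0.60081 mol O.
SiO2: 36.35/60.083 = 0.60500 mol → 0.60500 mol Si, 1.21000 mol O.
Total oxygen = 2.41586 mol. Normalization factor = 12/2.41586 = 4.96718.
Mn per 12 O = 0.36258 × 4.96718 = 1.801.

1.801 Mn apfu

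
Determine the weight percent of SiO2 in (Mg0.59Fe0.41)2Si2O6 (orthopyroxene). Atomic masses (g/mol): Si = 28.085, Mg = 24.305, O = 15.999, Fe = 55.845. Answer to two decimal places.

53.02 wt%

Molar mass of (Mg0.59Fe0.41)2Si2O6 = 1.18×24.305 + 0.82×55.845 + 2×28.085 + 6×15.999 = 226.637 g/mol.
Each formula unit contains 2 Si, equivalent to 2/1 = 2.0000 mol SiO2.
M(SiO2) = 1×28.085 + 2×15.999 = 60.083 g/mol.
Mass of SiO2 per formula unit = 2.0000 × 60.083 = 120.166 g.
SiO2 wt% = 120.166 / 226.637 × 100 = 53.02%.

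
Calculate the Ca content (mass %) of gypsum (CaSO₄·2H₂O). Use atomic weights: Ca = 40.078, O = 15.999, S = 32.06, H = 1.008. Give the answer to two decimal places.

M(CaSO₄·2H₂O) = 172.164 g/mol.
Ca contributes 1 × 40.078 = 40.078 g per mole.
40.078/172.164 = 0.2328 → 23.28%.

23.28 mass %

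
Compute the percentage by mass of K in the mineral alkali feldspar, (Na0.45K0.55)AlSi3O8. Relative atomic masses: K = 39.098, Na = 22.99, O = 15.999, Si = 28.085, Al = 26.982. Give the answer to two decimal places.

7.93 weight percent

Formula mass = 0.45·22.99 + 0.55·39.098 + 1·26.982 + 3·28.085 + 8·15.999 = 271.078 g/mol, of which 21.504 g is K.
So K makes up 21.504/271.078 = 0.0793 of the mass, i.e. 7.93%.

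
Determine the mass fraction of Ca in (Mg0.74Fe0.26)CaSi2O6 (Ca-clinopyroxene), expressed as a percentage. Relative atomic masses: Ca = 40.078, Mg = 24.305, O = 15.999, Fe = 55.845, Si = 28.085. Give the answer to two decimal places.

17.83 mass %

Molar mass of (Mg0.74Fe0.26)CaSi2O6: 0.74*24.305 + 0.26*55.845 + 1*40.078 + 2*28.085 + 6*15.999 = 224.747 g/mol.
Mass of Ca per formula unit: 1 × 40.078 = 40.078 g.
Weight fraction Ca = 40.078 / 224.747 = 0.1783.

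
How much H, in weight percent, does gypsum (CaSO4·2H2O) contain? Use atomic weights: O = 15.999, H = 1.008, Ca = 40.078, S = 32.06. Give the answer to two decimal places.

2.34 weight percent

Formula mass = 1*40.078 + 1*32.06 + 6*15.999 + 4*1.008 = 172.164 g/mol, of which 4.032 g is H.
So H makes up 4.032/172.164 = 0.0234 of the mass, i.e. 2.34%.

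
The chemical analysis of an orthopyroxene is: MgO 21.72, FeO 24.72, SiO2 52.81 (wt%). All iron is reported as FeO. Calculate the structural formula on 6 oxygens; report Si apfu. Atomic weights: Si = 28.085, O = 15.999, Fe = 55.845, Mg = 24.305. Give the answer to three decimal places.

MgO (M=40.304): mol = 0.53890; Mg = 0.53890, O = 0.53890.
FeO (M=71.844): mol = 0.34408; Fe = 0.34408, O = 0.34408.
SiO2 (M=60.083): mol = 0.87895; Si = 0.87895, O = 1.75790.
ΣO = 2.64088; factor = 6/ΣO = 2.27197.
Si apfu = 0.87895 × 2.27197 = 1.997.

1.997 Si apfu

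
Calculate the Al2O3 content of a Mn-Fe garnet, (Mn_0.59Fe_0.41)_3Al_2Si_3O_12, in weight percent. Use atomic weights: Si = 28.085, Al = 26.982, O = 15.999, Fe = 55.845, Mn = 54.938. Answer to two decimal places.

M((Mn_0.59Fe_0.41)_3Al_2Si_3O_12) = 496.137 g/mol; M(Al2O3) = 101.961 g/mol.
Moles Al2O3 per formula unit = 2 Al ÷ 2 = 1.0000.
Al2O3 fraction = (1.0000 × 101.961) / 496.137 = 101.961/496.137 = 0.2055.

20.55 wt%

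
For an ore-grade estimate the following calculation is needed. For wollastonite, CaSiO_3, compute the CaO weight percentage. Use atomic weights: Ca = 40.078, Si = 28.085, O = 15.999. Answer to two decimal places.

48.28 wt%

Formula mass = 116.160 g/mol.
1 Ca → 1.0000 mol CaO per formula unit; M(CaO) = 56.077, so CaO mass = 56.077 g.
56.077/116.160 × 100 = 48.28 wt%.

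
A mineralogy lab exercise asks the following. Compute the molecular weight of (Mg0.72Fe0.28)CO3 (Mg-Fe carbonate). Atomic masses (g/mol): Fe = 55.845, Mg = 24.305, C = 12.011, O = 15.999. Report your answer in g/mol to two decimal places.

93.14 g/mol

M = 0.72*24.305 + 0.28*55.845 + 1*12.011 + 3*15.999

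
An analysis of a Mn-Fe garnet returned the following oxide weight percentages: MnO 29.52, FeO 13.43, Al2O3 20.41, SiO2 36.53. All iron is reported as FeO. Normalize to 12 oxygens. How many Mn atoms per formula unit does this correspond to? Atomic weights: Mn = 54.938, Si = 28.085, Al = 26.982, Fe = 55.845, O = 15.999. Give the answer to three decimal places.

2.064 Mn apfu

MnO: 29.52/70.937 = 0.41614 mol → 0.41614 mol Mn, 0.41614 mol O.
FeO: 13.43/71.844 = 0.18693 mol → 0.18693 mol Fe, 0.18693 mol O.
Al2O3: 20.41/101.961 = 0.20017 mol → 0.40034 mol Al, 0.60051 mol O.
SiO2: 36.53/60.083 = 0.60799 mol → 0.60799 mol Si, 1.21598 mol O.
Total oxygen = 2.41956 mol. Normalization factor = 12/2.41956 = 4.95958.
Mn per 12 O = 0.41614 × 4.95958 = 2.064.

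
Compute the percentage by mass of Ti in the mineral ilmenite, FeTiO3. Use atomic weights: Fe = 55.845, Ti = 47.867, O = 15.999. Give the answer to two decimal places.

M(FeTiO3) = 151.709 g/mol.
Ti contributes 1 × 47.867 = 47.867 g per mole.
47.867/151.709 = 0.3155 → 31.55%.

31.55 wt%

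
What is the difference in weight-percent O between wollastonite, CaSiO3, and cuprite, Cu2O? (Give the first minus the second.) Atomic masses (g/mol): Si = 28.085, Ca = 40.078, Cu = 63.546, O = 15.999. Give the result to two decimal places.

30.14 percentage points

First mineral: 47.997 g O in 116.160 g formula = 41.32 wt% O.
Second mineral: 15.999 g O in 143.091 g formula = 11.18 wt% O.
41.32% − 11.18% gives a difference of 30.14 percentage points.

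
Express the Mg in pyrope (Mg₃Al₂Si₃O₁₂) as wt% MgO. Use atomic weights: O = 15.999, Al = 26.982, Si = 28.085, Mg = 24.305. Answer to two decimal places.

M(Mg₃Al₂Si₃O₁₂) = 403.122 g/mol; M(MgO) = 40.304 g/mol.
Moles MgO per formula unit = 3 Mg ÷ 1 = 3.0000.
MgO fraction = (3.0000 × 40.304) / 403.122 = 120.912/403.122 = 0.2999.

29.99 wt%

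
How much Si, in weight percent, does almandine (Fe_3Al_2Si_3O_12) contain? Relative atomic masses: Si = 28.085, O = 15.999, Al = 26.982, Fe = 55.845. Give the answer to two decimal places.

M(Fe_3Al_2Si_3O_12) = 497.742 g/mol.
Si contributes 3 × 28.085 = 84.255 g per mole.
84.255/497.742 = 0.1693 → 16.93%.

16.93 weight percent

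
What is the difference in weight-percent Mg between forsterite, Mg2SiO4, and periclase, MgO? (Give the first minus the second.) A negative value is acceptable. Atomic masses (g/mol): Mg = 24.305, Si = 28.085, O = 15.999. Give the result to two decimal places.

-25.75 percentage points

M(Mg2SiO4) = 140.691 g/mol, so wt% Mg = 48.610/140.691 × 100 = 34.55%.
M(MgO) = 40.304 g/mol, so wt% Mg = 24.305/40.304 × 100 = 60.30%.
34.55 − 60.30 = -25.75 pp.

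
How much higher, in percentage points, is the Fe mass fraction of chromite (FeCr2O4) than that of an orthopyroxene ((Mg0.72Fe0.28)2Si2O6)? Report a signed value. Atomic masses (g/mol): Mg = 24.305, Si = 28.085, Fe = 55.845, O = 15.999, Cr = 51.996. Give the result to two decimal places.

10.63 percentage points

Fe in FeCr2O4: molar mass 223.833 g/mol; 1×55.845 = 55.845 g → 24.95 wt%.
Fe in (Mg0.72Fe0.28)2Si2O6: molar mass 218.436 g/mol; 0.56×55.845 = 31.273 g → 14.32 wt%.
Difference = 24.95 − 14.32 = 10.63 percentage points.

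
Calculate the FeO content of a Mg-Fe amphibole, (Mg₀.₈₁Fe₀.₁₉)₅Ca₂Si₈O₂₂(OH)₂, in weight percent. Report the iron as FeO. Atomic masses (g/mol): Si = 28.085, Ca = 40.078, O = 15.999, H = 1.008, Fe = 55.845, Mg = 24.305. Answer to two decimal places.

Formula mass = 842.316 g/mol.
0.95 Fe → 0.9500 mol FeO per formula unit; M(FeO) = 71.844, so FeO mass = 68.252 g.
68.252/842.316 × 100 = 8.10 wt%.

8.10 wt%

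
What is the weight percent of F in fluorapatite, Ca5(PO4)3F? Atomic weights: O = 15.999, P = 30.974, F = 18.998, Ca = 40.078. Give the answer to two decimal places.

M(Ca5(PO4)3F) = 504.298 g/mol.
F contributes 1 × 18.998 = 18.998 g per mole.
18.998/504.298 = 0.0377 → 3.77%.

3.77 mass %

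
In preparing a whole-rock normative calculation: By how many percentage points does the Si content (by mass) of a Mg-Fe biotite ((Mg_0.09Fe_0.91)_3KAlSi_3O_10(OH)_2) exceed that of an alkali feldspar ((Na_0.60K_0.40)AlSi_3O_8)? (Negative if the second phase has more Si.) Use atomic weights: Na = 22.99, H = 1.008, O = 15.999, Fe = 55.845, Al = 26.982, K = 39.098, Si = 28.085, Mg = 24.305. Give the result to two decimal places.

Si in (Mg_0.09Fe_0.91)_3KAlSi_3O_10(OH)_2: molar mass 503.358 g/mol; 3×28.085 = 84.255 g → 16.74 wt%.
Si in (Na_0.60K_0.40)AlSi_3O_8: molar mass 268.662 g/mol; 3×28.085 = 84.255 g → 31.36 wt%.
Difference = 16.74 − 31.36 = -14.62 percentage points.

-14.62 percentage points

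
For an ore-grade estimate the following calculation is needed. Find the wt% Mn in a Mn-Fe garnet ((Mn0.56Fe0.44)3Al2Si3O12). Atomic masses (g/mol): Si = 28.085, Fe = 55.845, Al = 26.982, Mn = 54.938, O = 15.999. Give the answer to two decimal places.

M((Mn0.56Fe0.44)3Al2Si3O12) = 496.218 g/mol.
Mn contributes 1.68 × 54.938 = 92.296 g per mole.
92.296/496.218 = 0.1860 → 18.60%.

18.60 weight percent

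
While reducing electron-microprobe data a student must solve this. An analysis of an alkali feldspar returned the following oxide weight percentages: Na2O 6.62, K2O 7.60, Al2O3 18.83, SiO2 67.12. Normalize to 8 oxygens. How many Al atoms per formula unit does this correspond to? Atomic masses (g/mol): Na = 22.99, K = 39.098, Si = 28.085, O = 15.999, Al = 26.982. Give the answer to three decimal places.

Na2O (M=61.979): mol = 0.10681; Na = 0.21362, O = 0.10681.
K2O (M=94.195): mol = 0.08068; K = 0.16136, O = 0.08068.
Al2O3 (M=101.961): mol = 0.18468; Al = 0.36936, O = 0.55404.
SiO2 (M=60.083): mol = 1.11712; Si = 1.11712, O = 2.23424.
ΣO = 2.97577; factor = 8/ΣO = 2.68838.
Al apfu = 0.36936 × 2.68838 = 0.993.

0.993 Al apfu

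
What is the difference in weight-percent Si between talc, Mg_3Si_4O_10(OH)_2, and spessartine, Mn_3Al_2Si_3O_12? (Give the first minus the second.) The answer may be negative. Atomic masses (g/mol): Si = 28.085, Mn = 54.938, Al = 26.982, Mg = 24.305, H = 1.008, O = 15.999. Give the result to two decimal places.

M(Mg_3Si_4O_10(OH)_2) = 379.259 g/mol, so wt% Si = 112.340/379.259 × 100 = 29.62%.
M(Mn_3Al_2Si_3O_12) = 495.021 g/mol, so wt% Si = 84.255/495.021 × 100 = 17.02%.
29.62 − 17.02 = 12.60 pp.

12.60 percentage points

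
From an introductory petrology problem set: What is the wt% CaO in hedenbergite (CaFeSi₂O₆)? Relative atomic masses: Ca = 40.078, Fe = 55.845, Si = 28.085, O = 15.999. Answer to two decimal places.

M(CaFeSi₂O₆) = 248.087 g/mol; M(CaO) = 56.077 g/mol.
Moles CaO per formula unit = 1 Ca ÷ 1 = 1.0000.
CaO fraction = (1.0000 × 56.077) / 248.087 = 56.077/248.087 = 0.2260.

22.60 wt%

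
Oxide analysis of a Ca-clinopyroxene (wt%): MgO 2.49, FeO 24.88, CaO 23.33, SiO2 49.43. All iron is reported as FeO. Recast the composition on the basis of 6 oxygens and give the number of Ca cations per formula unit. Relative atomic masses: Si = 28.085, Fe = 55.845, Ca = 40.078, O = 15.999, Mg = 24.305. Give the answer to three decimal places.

1.011 Ca apfu

MgO: 2.49/40.304 = 0.06178 mol → 0.06178 mol Mg, 0.06178 mol O.
FeO: 24.88/71.844 = 0.34631 mol → 0.34631 mol Fe, 0.34631 mol O.
CaO: 23.33/56.077 = 0.41604 mol → 0.41604 mol Ca, 0.41604 mol O.
SiO2: 49.43/60.083 = 0.82270 mol → 0.82270 mol Si, 1.64540 mol O.
Total oxygen = 2.46953 mol. Normalization factor = 6/2.46953 = 2.42961.
Ca per 6 O = 0.41604 × 2.42961 = 1.011.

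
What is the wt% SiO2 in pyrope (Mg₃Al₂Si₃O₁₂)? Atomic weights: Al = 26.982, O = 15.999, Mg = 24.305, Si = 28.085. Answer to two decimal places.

44.71 wt%

M(Mg₃Al₂Si₃O₁₂) = 403.122 g/mol; M(SiO2) = 60.083 g/mol.
Moles SiO2 per formula unit = 3 Si ÷ 1 = 3.0000.
SiO2 fraction = (3.0000 × 60.083) / 403.122 = 180.249/403.122 = 0.4471.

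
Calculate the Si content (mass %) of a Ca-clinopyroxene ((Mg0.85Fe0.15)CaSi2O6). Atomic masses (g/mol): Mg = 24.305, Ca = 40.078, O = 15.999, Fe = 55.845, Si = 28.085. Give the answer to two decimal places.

25.38 mass %

M((Mg0.85Fe0.15)CaSi2O6) = 221.278 g/mol.
Si contributes 2 × 28.085 = 56.170 g per mole.
56.170/221.278 = 0.2538 → 25.38%.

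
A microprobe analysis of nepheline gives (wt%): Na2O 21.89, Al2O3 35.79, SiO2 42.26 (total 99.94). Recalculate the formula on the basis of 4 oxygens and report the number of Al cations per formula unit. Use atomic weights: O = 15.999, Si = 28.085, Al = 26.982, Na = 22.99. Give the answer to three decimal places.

21.89 wt% Na2O ÷ 61.979 g/mol = 0.35318 mol, giving 0.70636 Na and 0.35318 O.
35.79 wt% Al2O3 ÷ 101.961 g/mol = 0.35102 mol, giving 0.70204 Al and 1.05306 O.
42.26 wt% SiO2 ÷ 60.083 g/mol = 0.70336 mol, giving 0.70336 Si and 1.40672 O.
Oxygen sums to 2.81296; scaling by 4/2.81296 = 1.42199 puts the formula on 4 O.
Al: 0.70204 × 1.42199 = 0.998 atoms per formula unit.

0.998 Al apfu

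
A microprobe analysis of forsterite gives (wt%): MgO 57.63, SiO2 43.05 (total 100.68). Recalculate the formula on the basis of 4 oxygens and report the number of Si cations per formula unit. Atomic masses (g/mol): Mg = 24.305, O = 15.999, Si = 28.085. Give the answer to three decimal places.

MgO (M=40.304): mol = 1.42988; Mg = 1.42988, O = 1.42988.
SiO2 (M=60.083): mol = 0.71651; Si = 0.71651, O = 1.43302.
ΣO = 2.86290; factor = 4/ΣO = 1.39718.
Si apfu = 0.71651 × 1.39718 = 1.001.

1.001 Si apfu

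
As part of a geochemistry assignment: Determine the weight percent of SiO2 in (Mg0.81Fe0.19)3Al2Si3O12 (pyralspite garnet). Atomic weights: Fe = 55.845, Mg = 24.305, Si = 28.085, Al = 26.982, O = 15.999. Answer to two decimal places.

Molar mass of (Mg0.81Fe0.19)3Al2Si3O12 = 2.43·24.305 + 0.57·55.845 + 2·26.982 + 3·28.085 + 12·15.999 = 421.100 g/mol.
Each formula unit contains 3 Si, equivalent to 3/1 = 3.0000 mol SiO2.
M(SiO2) = 1×28.085 + 2×15.999 = 60.083 g/mol.
Mass of SiO2 per formula unit = 3.0000 × 60.083 = 180.249 g.
SiO2 wt% = 180.249 / 421.100 × 100 = 42.80%.

42.80 wt%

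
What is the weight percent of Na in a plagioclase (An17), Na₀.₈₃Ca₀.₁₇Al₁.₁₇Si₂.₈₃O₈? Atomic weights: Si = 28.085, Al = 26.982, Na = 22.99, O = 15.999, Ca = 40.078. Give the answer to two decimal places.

7.20 wt%

M(Na₀.₈₃Ca₀.₁₇Al₁.₁₇Si₂.₈₃O₈) = 264.936 g/mol.
Na contributes 0.83 × 22.99 = 19.082 g per mole.
19.082/264.936 = 0.0720 → 7.20%.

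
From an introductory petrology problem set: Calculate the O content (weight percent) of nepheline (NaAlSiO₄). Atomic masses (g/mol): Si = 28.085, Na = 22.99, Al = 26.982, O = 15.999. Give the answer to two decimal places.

45.05 weight percent

Formula mass = 1×22.99 + 1×26.982 + 1×28.085 + 4×15.999 = 142.053 g/mol, of which 63.996 g is O.
So O makes up 63.996/142.053 = 0.4505 of the mass, i.e. 45.05%.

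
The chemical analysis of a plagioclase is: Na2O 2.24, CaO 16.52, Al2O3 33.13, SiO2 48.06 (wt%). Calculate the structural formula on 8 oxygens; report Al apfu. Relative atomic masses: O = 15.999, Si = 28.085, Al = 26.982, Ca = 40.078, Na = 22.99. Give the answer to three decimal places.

Na2O (M=61.979): mol = 0.03614; Na = 0.07228, O = 0.03614.
CaO (M=56.077): mol = 0.29459; Ca = 0.29459, O = 0.29459.
Al2O3 (M=101.961): mol = 0.32493; Al = 0.64986, O = 0.97479.
SiO2 (M=60.083): mol = 0.79989; Si = 0.79989, O = 1.59978.
ΣO = 2.90530; factor = 8/ΣO = 2.75359.
Al apfu = 0.64986 × 2.75359 = 1.789.

1.789 Al apfu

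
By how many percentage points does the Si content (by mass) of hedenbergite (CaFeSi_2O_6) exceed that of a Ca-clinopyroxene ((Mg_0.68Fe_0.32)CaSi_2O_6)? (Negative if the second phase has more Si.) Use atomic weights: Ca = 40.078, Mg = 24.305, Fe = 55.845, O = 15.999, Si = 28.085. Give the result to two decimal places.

-2.14 percentage points

M(CaFeSi_2O_6) = 248.087 g/mol, so wt% Si = 56.170/248.087 × 100 = 22.64%.
M((Mg_0.68Fe_0.32)CaSi_2O_6) = 226.640 g/mol, so wt% Si = 56.170/226.640 × 100 = 24.78%.
22.64 − 24.78 = -2.14 pp.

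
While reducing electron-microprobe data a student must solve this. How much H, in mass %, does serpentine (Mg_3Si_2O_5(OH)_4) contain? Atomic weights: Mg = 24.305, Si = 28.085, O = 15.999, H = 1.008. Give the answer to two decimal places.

M(Mg_3Si_2O_5(OH)_4) = 277.108 g/mol.
H contributes 4 × 1.008 = 4.032 g per mole.
4.032/277.108 = 0.0146 → 1.46%.

1.46 mass %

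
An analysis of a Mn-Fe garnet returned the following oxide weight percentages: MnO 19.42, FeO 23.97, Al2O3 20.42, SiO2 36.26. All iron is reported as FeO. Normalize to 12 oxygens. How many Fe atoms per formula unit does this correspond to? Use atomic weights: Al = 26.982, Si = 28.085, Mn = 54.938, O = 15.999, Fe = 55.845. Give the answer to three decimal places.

1.658 Fe apfu

19.42 wt% MnO ÷ 70.937 g/mol = 0.27376 mol, giving 0.27376 Mn and 0.27376 O.
23.97 wt% FeO ÷ 71.844 g/mol = 0.33364 mol, giving 0.33364 Fe and 0.33364 O.
20.42 wt% Al2O3 ÷ 101.961 g/mol = 0.20027 mol, giving 0.40054 Al and 0.60081 O.
36.26 wt% SiO2 ÷ 60.083 g/mol = 0.60350 mol, giving 0.60350 Si and 1.20700 O.
Oxygen sums to 2.41521; scaling by 12/2.41521 = 4.96851 puts the formula on 12 O.
Fe: 0.33364 × 4.96851 = 1.658 atoms per formula unit.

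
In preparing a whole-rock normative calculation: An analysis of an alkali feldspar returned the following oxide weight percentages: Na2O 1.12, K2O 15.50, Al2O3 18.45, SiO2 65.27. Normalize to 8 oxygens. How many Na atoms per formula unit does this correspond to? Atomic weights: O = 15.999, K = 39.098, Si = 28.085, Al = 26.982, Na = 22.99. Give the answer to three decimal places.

0.100 Na apfu

Na2O (M=61.979): mol = 0.01807; Na = 0.03614, O = 0.01807.
K2O (M=94.195): mol = 0.16455; K = 0.32910, O = 0.16455.
Al2O3 (M=101.961): mol = 0.18095; Al = 0.36190, O = 0.54285.
SiO2 (M=60.083): mol = 1.08633; Si = 1.08633, O = 2.17266.
ΣO = 2.89813; factor = 8/ΣO = 2.76040.
Na apfu = 0.03614 × 2.76040 = 0.100.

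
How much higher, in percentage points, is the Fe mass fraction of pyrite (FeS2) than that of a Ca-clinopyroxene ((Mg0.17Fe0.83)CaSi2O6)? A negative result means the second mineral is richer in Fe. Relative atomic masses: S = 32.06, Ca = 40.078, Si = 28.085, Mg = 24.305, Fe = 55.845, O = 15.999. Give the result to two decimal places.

27.45 percentage points

Fe in FeS2: molar mass 119.965 g/mol; 1×55.845 = 55.845 g → 46.55 wt%.
Fe in (Mg0.17Fe0.83)CaSi2O6: molar mass 242.725 g/mol; 0.83×55.845 = 46.351 g → 19.10 wt%.
Difference = 46.55 − 19.10 = 27.45 percentage points.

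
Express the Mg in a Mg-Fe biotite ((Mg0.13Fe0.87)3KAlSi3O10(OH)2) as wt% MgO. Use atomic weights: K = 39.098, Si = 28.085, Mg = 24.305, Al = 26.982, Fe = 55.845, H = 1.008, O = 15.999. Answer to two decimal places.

Formula mass = 499.573 g/mol.
0.39 Mg → 0.3900 mol MgO per formula unit; M(MgO) = 40.304, so MgO mass = 15.719 g.
15.719/499.573 × 100 = 3.15 wt%.

3.15 wt%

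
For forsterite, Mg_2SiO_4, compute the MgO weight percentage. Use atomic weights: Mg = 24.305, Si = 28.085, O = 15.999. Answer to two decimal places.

Formula mass = 140.691 g/mol.
2 Mg → 2.0000 mol MgO per formula unit; M(MgO) = 40.304, so MgO mass = 80.608 g.
80.608/140.691 × 100 = 57.29 wt%.

57.29 wt%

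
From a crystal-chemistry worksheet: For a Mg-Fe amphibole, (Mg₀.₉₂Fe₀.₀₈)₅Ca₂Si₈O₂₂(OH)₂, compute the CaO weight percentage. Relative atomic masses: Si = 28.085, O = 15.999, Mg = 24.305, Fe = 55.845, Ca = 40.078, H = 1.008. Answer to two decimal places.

Molar mass of (Mg₀.₉₂Fe₀.₀₈)₅Ca₂Si₈O₂₂(OH)₂ = 4.60×24.305 + 0.40×55.845 + 2×40.078 + 8×28.085 + 24×15.999 + 2×1.008 = 824.969 g/mol.
Each formula unit contains 2 Ca, equivalent to 2/1 = 2.0000 mol CaO.
M(CaO) = 1×40.078 + 1×15.999 = 56.077 g/mol.
Mass of CaO per formula unit = 2.0000 × 56.077 = 112.154 g.
CaO wt% = 112.154 / 824.969 × 100 = 13.59%.

13.59 wt%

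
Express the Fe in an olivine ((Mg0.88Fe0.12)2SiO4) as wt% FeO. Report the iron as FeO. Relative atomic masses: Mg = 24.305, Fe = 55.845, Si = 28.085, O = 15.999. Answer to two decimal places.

11.63 wt%

M((Mg0.88Fe0.12)2SiO4) = 148.261 g/mol; M(FeO) = 71.844 g/mol.
Moles FeO per formula unit = 0.24 Fe ÷ 1 = 0.2400.
FeO fraction = (0.2400 × 71.844) / 148.261 = 17.243/148.261 = 0.1163.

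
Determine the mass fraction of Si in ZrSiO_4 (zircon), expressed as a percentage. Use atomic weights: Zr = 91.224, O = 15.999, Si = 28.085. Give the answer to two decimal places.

15.32 weight percent

Formula mass = 1·91.224 + 1·28.085 + 4·15.999 = 183.305 g/mol, of which 28.085 g is Si.
So Si makes up 28.085/183.305 = 0.1532 of the mass, i.e. 15.32%.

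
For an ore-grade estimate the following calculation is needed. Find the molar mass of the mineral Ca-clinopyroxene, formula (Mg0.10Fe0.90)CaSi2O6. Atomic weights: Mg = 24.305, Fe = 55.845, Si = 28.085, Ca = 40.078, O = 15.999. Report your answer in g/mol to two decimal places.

244.93 g/mol

The formula mass is the sum 0.10(24.305) + 0.90(55.845) + 1(40.078) + 2(28.085) + 6(15.999).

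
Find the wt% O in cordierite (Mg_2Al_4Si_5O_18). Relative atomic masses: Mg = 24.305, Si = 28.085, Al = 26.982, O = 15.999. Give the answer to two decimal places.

49.23 wt%

M(Mg_2Al_4Si_5O_18) = 584.945 g/mol.
O contributes 18 × 15.999 = 287.982 g per mole.
287.982/584.945 = 0.4923 → 49.23%.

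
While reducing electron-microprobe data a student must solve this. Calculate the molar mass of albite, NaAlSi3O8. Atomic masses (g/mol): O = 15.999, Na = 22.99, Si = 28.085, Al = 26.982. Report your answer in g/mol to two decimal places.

262.22 g/mol

Na: 1 × 22.99 = 22.9900
Al: 1 × 26.982 = 26.9820
Si: 3 × 28.085 = 84.2550
O: 8 × 15.999 = 127.9920
Summing the contributions gives the formula mass.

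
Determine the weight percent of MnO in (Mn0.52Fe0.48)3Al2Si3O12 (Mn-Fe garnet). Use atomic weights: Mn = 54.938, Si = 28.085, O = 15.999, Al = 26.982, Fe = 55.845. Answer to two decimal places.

Formula mass = 496.327 g/mol.
1.56 Mn → 1.5600 mol MnO per formula unit; M(MnO) = 70.937, so MnO mass = 110.662 g.
110.662/496.327 × 100 = 22.30 wt%.

22.30 wt%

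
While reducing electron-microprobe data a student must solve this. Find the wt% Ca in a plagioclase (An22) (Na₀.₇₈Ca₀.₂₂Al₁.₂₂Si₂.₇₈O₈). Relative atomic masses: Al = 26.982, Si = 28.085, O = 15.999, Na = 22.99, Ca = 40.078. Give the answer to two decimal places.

Formula mass = 0.78*22.99 + 0.22*40.078 + 1.22*26.982 + 2.78*28.085 + 8*15.999 = 265.736 g/mol, of which 8.817 g is Ca.
So Ca makes up 8.817/265.736 = 0.0332 of the mass, i.e. 3.32%.

3.32 weight percent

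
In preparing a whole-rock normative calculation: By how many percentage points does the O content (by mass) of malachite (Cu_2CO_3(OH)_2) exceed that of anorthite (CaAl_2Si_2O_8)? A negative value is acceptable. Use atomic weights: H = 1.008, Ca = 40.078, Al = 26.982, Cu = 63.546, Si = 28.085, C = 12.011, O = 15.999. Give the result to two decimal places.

M(Cu_2CO_3(OH)_2) = 221.114 g/mol, so wt% O = 79.995/221.114 × 100 = 36.18%.
M(CaAl_2Si_2O_8) = 278.204 g/mol, so wt% O = 127.992/278.204 × 100 = 46.01%.
36.18 − 46.01 = -9.83 pp.

-9.83 percentage points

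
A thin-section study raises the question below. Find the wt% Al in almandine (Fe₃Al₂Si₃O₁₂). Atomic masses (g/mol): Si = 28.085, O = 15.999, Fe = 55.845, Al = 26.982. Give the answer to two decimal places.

Formula mass = 3·55.845 + 2·26.982 + 3·28.085 + 12·15.999 = 497.742 g/mol, of which 53.964 g is Al.
So Al makes up 53.964/497.742 = 0.1084 of the mass, i.e. 10.84%.

10.84 mass %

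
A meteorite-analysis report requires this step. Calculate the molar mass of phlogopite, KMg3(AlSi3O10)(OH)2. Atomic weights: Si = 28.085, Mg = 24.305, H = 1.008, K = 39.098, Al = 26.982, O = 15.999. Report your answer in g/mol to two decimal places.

The formula mass is the sum 1×39.098 + 3×24.305 + 1×26.982 + 3×28.085 + 12×15.999 + 2×1.008.

417.25 g/mol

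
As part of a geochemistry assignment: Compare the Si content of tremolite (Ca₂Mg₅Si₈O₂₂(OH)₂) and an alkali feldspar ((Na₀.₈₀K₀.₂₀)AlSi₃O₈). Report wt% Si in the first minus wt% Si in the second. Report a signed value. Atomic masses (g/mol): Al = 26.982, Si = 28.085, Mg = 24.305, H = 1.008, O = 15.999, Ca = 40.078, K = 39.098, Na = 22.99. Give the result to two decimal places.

-4.08 percentage points

M(Ca₂Mg₅Si₈O₂₂(OH)₂) = 812.353 g/mol, so wt% Si = 224.680/812.353 × 100 = 27.66%.
M((Na₀.₈₀K₀.₂₀)AlSi₃O₈) = 265.441 g/mol, so wt% Si = 84.255/265.441 × 100 = 31.74%.
27.66 − 31.74 = -4.08 pp.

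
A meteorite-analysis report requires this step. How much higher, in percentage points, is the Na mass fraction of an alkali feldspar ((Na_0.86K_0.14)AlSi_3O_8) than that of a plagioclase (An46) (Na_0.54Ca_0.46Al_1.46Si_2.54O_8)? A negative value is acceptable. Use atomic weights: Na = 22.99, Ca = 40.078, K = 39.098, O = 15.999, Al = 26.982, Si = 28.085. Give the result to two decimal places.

First mineral: 19.771 g Na in 264.474 g formula = 7.48 wt% Na.
Second mineral: 12.415 g Na in 269.572 g formula = 4.61 wt% Na.
7.48% − 4.61% gives a difference of 2.87 percentage points.

2.87 percentage points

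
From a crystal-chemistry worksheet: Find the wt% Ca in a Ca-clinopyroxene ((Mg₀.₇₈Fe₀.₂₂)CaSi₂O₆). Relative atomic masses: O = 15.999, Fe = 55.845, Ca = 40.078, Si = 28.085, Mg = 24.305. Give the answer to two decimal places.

Molar mass of (Mg₀.₇₈Fe₀.₂₂)CaSi₂O₆: 0.78×24.305 + 0.22×55.845 + 1×40.078 + 2×28.085 + 6×15.999 = 223.486 g/mol.
Mass of Ca per formula unit: 1 × 40.078 = 40.078 g.
Weight fraction Ca = 40.078 / 223.486 = 0.1793.

17.93 mass %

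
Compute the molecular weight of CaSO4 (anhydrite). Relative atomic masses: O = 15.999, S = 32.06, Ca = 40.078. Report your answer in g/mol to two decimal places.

M = 1·40.078 + 1·32.06 + 4·15.999

136.13 g/mol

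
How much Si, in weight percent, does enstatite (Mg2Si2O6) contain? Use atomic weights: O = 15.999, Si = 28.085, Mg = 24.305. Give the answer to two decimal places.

27.98 weight percent

Molar mass of Mg2Si2O6: 2·24.305 + 2·28.085 + 6·15.999 = 200.774 g/mol.
Mass of Si per formula unit: 2 × 28.085 = 56.170 g.
Weight fraction Si = 56.170 / 200.774 = 0.2798.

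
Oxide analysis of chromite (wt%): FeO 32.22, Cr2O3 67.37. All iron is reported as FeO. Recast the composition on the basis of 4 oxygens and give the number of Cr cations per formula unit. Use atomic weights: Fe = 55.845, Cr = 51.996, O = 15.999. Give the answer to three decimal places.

1.994 Cr apfu

32.22 wt% FeO ÷ 71.844 g/mol = 0.44847 mol, giving 0.44847 Fe and 0.44847 O.
67.37 wt% Cr2O3 ÷ 151.989 g/mol = 0.44326 mol, giving 0.88652 Cr and 1.32978 O.
Oxygen sums to 1.77825; scaling by 4/1.77825 = 2.24940 puts the formula on 4 O.
Cr: 0.88652 × 2.24940 = 1.994 atoms per formula unit.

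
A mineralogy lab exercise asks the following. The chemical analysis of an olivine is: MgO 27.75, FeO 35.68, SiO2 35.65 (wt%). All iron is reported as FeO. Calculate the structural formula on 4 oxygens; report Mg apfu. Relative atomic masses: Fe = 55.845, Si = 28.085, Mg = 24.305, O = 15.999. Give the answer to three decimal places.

MgO: 27.75/40.304 = 0.68852 mol → 0.68852 mol Mg, 0.68852 mol O.
FeO: 35.68/71.844 = 0.49663 mol → 0.49663 mol Fe, 0.49663 mol O.
SiO2: 35.65/60.083 = 0.59335 mol → 0.59335 mol Si, 1.18670 mol O.
Total oxygen = 2.37185 mol. Normalization factor = 4/2.37185 = 1.68645.
Mg per 4 O = 0.68852 × 1.68645 = 1.161.

1.161 Mg apfu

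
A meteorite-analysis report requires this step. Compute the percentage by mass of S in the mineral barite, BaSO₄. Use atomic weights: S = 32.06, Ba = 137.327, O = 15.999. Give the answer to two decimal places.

Formula mass = 1*137.327 + 1*32.06 + 4*15.999 = 233.383 g/mol, of which 32.060 g is S.
So S makes up 32.060/233.383 = 0.1374 of the mass, i.e. 13.74%.

13.74 wt%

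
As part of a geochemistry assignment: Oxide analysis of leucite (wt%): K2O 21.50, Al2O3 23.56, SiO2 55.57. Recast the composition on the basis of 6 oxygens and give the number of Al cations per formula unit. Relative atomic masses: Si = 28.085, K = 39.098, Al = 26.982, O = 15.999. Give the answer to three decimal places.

1.001 Al apfu

21.50 wt% K2O ÷ 94.195 g/mol = 0.22825 mol, giving 0.45650 K and 0.22825 O.
23.56 wt% Al2O3 ÷ 101.961 g/mol = 0.23107 mol, giving 0.46214 Al and 0.69321 O.
55.57 wt% SiO2 ÷ 60.083 g/mol = 0.92489 mol, giving 0.92489 Si and 1.84978 O.
Oxygen sums to 2.77124; scaling by 6/2.77124 = 2.16510 puts the formula on 6 O.
Al: 0.46214 × 2.16510 = 1.001 atoms per formula unit.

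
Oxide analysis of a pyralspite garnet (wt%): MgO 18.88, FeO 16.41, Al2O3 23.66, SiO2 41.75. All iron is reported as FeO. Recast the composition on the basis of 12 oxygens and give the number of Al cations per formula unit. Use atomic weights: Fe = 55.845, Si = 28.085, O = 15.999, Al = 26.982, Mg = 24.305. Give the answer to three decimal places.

2.001 Al apfu

18.88 wt% MgO ÷ 40.304 g/mol = 0.46844 mol, giving 0.46844 Mg and 0.46844 O.
16.41 wt% FeO ÷ 71.844 g/mol = 0.22841 mol, giving 0.22841 Fe and 0.22841 O.
23.66 wt% Al2O3 ÷ 101.961 g/mol = 0.23205 mol, giving 0.46410 Al and 0.69615 O.
41.75 wt% SiO2 ÷ 60.083 g/mol = 0.69487 mol, giving 0.69487 Si and 1.38974 O.
Oxygen sums to 2.78274; scaling by 12/2.78274 = 4.31230 puts the formula on 12 O.
Al: 0.46410 × 4.31230 = 2.001 atoms per formula unit.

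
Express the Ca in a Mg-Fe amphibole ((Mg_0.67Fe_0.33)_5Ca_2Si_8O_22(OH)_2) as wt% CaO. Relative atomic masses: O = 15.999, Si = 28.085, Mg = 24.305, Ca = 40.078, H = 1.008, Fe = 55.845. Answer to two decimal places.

12.97 wt%

M((Mg_0.67Fe_0.33)_5Ca_2Si_8O_22(OH)_2) = 864.394 g/mol; M(CaO) = 56.077 g/mol.
Moles CaO per formula unit = 2 Ca ÷ 1 = 2.0000.
CaO fraction = (2.0000 × 56.077) / 864.394 = 112.154/864.394 = 0.1297.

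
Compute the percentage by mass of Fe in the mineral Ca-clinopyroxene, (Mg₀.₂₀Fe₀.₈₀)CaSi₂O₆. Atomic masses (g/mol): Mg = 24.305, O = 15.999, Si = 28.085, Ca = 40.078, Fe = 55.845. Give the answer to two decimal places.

Molar mass of (Mg₀.₂₀Fe₀.₈₀)CaSi₂O₆: 0.20×24.305 + 0.80×55.845 + 1×40.078 + 2×28.085 + 6×15.999 = 241.779 g/mol.
Mass of Fe per formula unit: 0.80 × 55.845 = 44.676 g.
Weight fraction Fe = 44.676 / 241.779 = 0.1848.

18.48 mass %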